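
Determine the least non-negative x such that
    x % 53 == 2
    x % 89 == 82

Combine the congruences pairwise.
From x ≡ 2 (mod 53) write x = 2 + 53t. Substituting into x ≡ 82 (mod 89) gives 53t ≡ 80 (mod 89), and since 53⁻¹ ≡ 42 (mod 89), t ≡ 67. Hence x ≡ 2 + 53·67 = 3553 (mod 4717).

3553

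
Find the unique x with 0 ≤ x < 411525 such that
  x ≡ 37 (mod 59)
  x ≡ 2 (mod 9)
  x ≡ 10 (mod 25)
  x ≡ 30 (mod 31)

374510

From x ≡ 37 (mod 59) write x = 37 + 59t. Substituting into x ≡ 2 (mod 9) gives 59t ≡ 1 (mod 9), and since 5⁻¹ ≡ 2 (mod 9), t ≡ 2. Hence x ≡ 37 + 59·2 = 155 (mod 531).
From x ≡ 155 (mod 531) write x = 155 + 531t. Substituting into x ≡ 10 (mod 25) gives 531t ≡ 5 (mod 25), and since 6⁻¹ ≡ 21 (mod 25), t ≡ 5. Hence x ≡ 155 + 531·5 = 2810 (mod 13275).
From x ≡ 2810 (mod 13275) write x = 2810 + 13275t. Substituting into x ≡ 30 (mod 31) gives 13275t ≡ 10 (mod 31), and since 7⁻¹ ≡ 9 (mod 31), t ≡ 28. Hence x ≡ 2810 + 13275·28 = 374510 (mod 411525).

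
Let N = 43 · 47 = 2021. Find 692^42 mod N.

Mod 43: 692 ≡ 4; since 42 | 42, by Fermat 4^42 ≡ 1 (mod 43).
Mod 47: 692 ≡ 34; 34^42 ≡ 25 (mod 47).
Combine by CRT: x ≡ 1 (mod 43), x ≡ 25 (mod 47) ⇒ x ≡ 1764 (mod 2021).

1764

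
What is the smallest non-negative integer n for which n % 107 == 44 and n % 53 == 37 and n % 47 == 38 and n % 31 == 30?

The moduli are pairwise coprime; M = 107·53·47·31 = 8262647.
M/107 = 77221; 77221 ≡ 74 (mod 107); 74·94 ≡ 1, so inverse 94.
M/53 = 155899; 155899 ≡ 26 (mod 53); 26·51 ≡ 1, so inverse 51.
M/47 = 175801; 175801 ≡ 21 (mod 47); 21·9 ≡ 1, so inverse 9.
M/31 = 266537; 266537 ≡ 30 (mod 31); 30·30 ≡ 1, so inverse 30.
n ≡ 44·77221·94 + 37·155899·51 + 38·175801·9 + 30·266537·30 = 913574711.
913574711 mod 8262647 = 4683541.

4683541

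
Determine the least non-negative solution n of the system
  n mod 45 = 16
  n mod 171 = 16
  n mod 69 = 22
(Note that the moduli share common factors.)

11131

gcd(45, 171) = 9 and 9 | (16 − 16), so the pair is consistent; merging gives n ≡ 16 (mod 855), where 855 = lcm(45, 171).
gcd(855, 69) = 3 and 3 | (22 − 16), so the pair is consistent; merging gives n ≡ 11131 (mod 19665), where 19665 = lcm(855, 69).
The solution is unique modulo lcm(45, 171, 69) = 19665.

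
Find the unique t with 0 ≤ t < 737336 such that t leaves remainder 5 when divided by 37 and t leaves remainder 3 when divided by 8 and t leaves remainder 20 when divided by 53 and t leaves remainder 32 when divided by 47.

From t ≡ 5 (mod 37) write t = 5 + 37s. Substituting into t ≡ 3 (mod 8) gives 37s ≡ 6 (mod 8), and since 5⁻¹ ≡ 5 (mod 8), s ≡ 6. Hence t ≡ 5 + 37·6 = 227 (mod 296).
From t ≡ 227 (mod 296) write t = 227 + 296s. Substituting into t ≡ 20 (mod 53) gives 296s ≡ 5 (mod 53), and since 31⁻¹ ≡ 12 (mod 53), s ≡ 7. Hence t ≡ 227 + 296·7 = 2299 (mod 15688).
From t ≡ 2299 (mod 15688) write t = 2299 + 15688s. Substituting into t ≡ 32 (mod 47) gives 15688s ≡ 36 (mod 47), and since 37⁻¹ ≡ 14 (mod 47), s ≡ 34. Hence t ≡ 2299 + 15688·34 = 535691 (mod 737336).

535691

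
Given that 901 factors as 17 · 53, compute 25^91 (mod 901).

529

Mod 17: 25 ≡ 8; by Fermat, exponent reduces to 91 mod 16 = 11; 8^11 ≡ 2 (mod 17).
Mod 53: 25 ≡ 25; by Fermat, exponent reduces to 91 mod 52 = 39; 25^39 ≡ 52 (mod 53).
Combine by CRT: x ≡ 2 (mod 17), x ≡ 52 (mod 53) ⇒ x ≡ 529 (mod 901).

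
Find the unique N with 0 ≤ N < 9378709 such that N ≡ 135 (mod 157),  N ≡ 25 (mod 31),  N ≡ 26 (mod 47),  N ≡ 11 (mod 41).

7165458

The moduli are pairwise coprime; M = 157·31·47·41 = 9378709.
M/157 = 59737; 59737 ≡ 77 (mod 157); 77·104 ≡ 1, so inverse 104.
M/31 = 302539; 302539 ≡ 10 (mod 31); 10·28 ≡ 1, so inverse 28.
M/47 = 199547; 199547 ≡ 32 (mod 47); 32·25 ≡ 1, so inverse 25.
M/41 = 228749; 228749 ≡ 10 (mod 41); 10·37 ≡ 1, so inverse 37.
N ≡ 135·59737·104 + 25·302539·28 + 26·199547·25 + 11·228749·37 = 1273291173.
1273291173 mod 9378709 = 7165458.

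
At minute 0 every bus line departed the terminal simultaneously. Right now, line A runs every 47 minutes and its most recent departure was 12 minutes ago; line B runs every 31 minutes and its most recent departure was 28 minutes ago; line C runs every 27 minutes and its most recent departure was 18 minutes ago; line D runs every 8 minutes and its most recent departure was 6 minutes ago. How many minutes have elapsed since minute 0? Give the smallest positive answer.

295830

From t ≡ 12 (mod 47) write t = 12 + 47s. Substituting into t ≡ 28 (mod 31) gives 47s ≡ 16 (mod 31), and since 16⁻¹ ≡ 2 (mod 31), s ≡ 1. Hence t ≡ 12 + 47·1 = 59 (mod 1457).
From t ≡ 59 (mod 1457) write t = 59 + 1457s. Substituting into t ≡ 18 (mod 27) gives 1457s ≡ 13 (mod 27), and since 26⁻¹ ≡ 26 (mod 27), s ≡ 14. Hence t ≡ 59 + 1457·14 = 20457 (mod 39339).
From t ≡ 20457 (mod 39339) write t = 20457 + 39339s. Substituting into t ≡ 6 (mod 8) gives 39339s ≡ 5 (mod 8), and since 3⁻¹ ≡ 3 (mod 8), s ≡ 7. Hence t ≡ 20457 + 39339·7 = 295830 (mod 314712).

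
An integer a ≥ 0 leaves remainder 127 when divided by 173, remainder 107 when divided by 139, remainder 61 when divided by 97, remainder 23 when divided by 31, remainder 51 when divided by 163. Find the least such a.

The moduli are pairwise coprime; N = 173·139·97·31·163 = 11786420627.
N/173 = 68129599; 68129599 ≡ 123 (mod 173); 123·128 ≡ 1, so inverse 128.
N/139 = 84794393; 84794393 ≡ 84 (mod 139); 84·48 ≡ 1, so inverse 48.
N/97 = 121509491; 121509491 ≡ 16 (mod 97); 16·91 ≡ 1, so inverse 91.
N/31 = 380207117; 380207117 ≡ 22 (mod 31); 22·24 ≡ 1, so inverse 24.
N/163 = 72309329; 72309329 ≡ 84 (mod 163); 84·33 ≡ 1, so inverse 33.
a ≡ 127·68129599·128 + 107·84794393·48 + 61·121509491·91 + 23·380207117·24 + 51·72309329·33 = 2549088877624.
2549088877624 mod 11786420627 = 3222022192.

3222022192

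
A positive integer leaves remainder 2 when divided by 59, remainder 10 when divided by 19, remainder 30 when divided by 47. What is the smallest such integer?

From n ≡ 2 (mod 59) write n = 2 + 59t. Substituting into n ≡ 10 (mod 19) gives 59t ≡ 8 (mod 19), and since 2⁻¹ ≡ 10 (mod 19), t ≡ 4. Hence n ≡ 2 + 59·4 = 238 (mod 1121).
From n ≡ 238 (mod 1121) write n = 238 + 1121t. Substituting into n ≡ 30 (mod 47) gives 1121t ≡ 27 (mod 47), and since 40⁻¹ ≡ 20 (mod 47), t ≡ 23. Hence n ≡ 238 + 1121·23 = 26021 (mod 52687).

26021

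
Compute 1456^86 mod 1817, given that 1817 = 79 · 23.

468

Mod 79: 1456 ≡ 34; by Fermat, exponent reduces to 86 mod 78 = 8; 34^8 ≡ 73 (mod 79).
Mod 23: 1456 ≡ 7; by Fermat, exponent reduces to 86 mod 22 = 20; 7^20 ≡ 8 (mod 23).
Combine by CRT: x ≡ 73 (mod 79), x ≡ 8 (mod 23) ⇒ x ≡ 468 (mod 1817).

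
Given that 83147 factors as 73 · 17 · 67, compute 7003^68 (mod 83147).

1225

Mod 73: 7003 ≡ 68; 68^68 ≡ 57 (mod 73).
Mod 17: 7003 ≡ 16; by Fermat, exponent reduces to 68 mod 16 = 4; 16^4 ≡ 1 (mod 17).
Mod 67: 7003 ≡ 35; by Fermat, exponent reduces to 68 mod 66 = 2; 35^2 ≡ 19 (mod 67).
Combine by CRT: x ≡ 57 (mod 73), x ≡ 1 (mod 17), x ≡ 19 (mod 67) ⇒ x ≡ 1225 (mod 83147).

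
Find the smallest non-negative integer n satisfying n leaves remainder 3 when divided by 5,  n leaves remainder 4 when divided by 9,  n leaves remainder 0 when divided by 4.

148

The moduli are pairwise coprime; M = 5·9·4 = 180.
M/5 = 36; 36 ≡ 1 (mod 5), inverse 1.
M/9 = 20; 20 ≡ 2 (mod 9); 2·5 ≡ 1, so inverse 5.
M/4 = 45; 45 ≡ 1 (mod 4), inverse 1.
n ≡ 3·36·1 + 4·20·5 + 0·45·1 = 508.
508 mod 180 = 148.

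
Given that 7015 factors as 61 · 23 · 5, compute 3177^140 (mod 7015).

Mod 61: 3177 ≡ 5; by Fermat, exponent reduces to 140 mod 60 = 20; 5^20 ≡ 47 (mod 61).
Mod 23: 3177 ≡ 3; by Fermat, exponent reduces to 140 mod 22 = 8; 3^8 ≡ 6 (mod 23).
Mod 5: 3177 ≡ 2; since 4 | 140, by Fermat 2^140 ≡ 1 (mod 5).
Combine by CRT: x ≡ 47 (mod 61), x ≡ 6 (mod 23), x ≡ 1 (mod 5) ⇒ x ≡ 3341 (mod 7015).

3341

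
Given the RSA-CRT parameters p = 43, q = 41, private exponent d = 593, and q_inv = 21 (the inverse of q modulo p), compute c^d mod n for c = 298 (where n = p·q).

d_p = d mod (p−1) = 593 mod 42 = 5; d_q = d mod (q−1) = 33.
m₁ = c^(d_p) mod p: c ≡ 40 (mod 43), and 40^5 mod 43 = 15.
m₂ = c^(d_q) mod q: c ≡ 11 (mod 41), and 11^33 mod 41 = 34.
h = q_inv·(m₁ − m₂) mod p = 21·(15 − 34) mod 43 = 31.
m = m₂ + h·q = 34 + 31·41 = 1305.

1305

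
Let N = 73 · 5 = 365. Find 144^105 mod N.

9

Mod 73: 144 ≡ 71; by Fermat, exponent reduces to 105 mod 72 = 33; 71^33 ≡ 9 (mod 73).
Mod 5: 144 ≡ 4; by Fermat, exponent reduces to 105 mod 4 = 1; 4^1 ≡ 4 (mod 5).
Combine by CRT: x ≡ 9 (mod 73), x ≡ 4 (mod 5) ⇒ x ≡ 9 (mod 365).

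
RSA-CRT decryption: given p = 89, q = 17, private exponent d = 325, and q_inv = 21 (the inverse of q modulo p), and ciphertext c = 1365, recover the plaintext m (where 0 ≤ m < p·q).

d_p = d mod (p−1) = 325 mod 88 = 61; d_q = d mod (q−1) = 5.
m₁ = c^(d_p) mod p: c ≡ 30 (mod 89), and 30^61 mod 89 = 74.
m₂ = c^(d_q) mod q: c ≡ 5 (mod 17), and 5^5 mod 17 = 14.
h = q_inv·(m₁ − m₂) mod p = 21·(74 − 14) mod 89 = 14.
m = m₂ + h·q = 14 + 14·17 = 252.

252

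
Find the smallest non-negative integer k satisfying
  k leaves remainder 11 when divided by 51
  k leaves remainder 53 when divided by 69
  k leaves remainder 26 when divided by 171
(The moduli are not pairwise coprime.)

32345

gcd(51, 69) = 3 and 3 | (53 − 11), so the pair is consistent; merging gives k ≡ 674 (mod 1173), where 1173 = lcm(51, 69).
gcd(1173, 171) = 3 and 3 | (26 − 674), so the pair is consistent; merging gives k ≡ 32345 (mod 66861), where 66861 = lcm(1173, 171).
The solution is unique modulo lcm(51, 69, 171) = 66861.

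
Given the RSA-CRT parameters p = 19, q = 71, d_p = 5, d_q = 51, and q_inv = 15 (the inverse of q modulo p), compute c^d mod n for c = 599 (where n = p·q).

m₁ = c^(d_p) mod p: c ≡ 10 (mod 19), and 10^5 mod 19 = 3.
m₂ = c^(d_q) mod q: c ≡ 31 (mod 71), and 31^51 mod 71 = 7.
h = q_inv·(m₁ − m₂) mod p = 15·(3 − 7) mod 19 = 16.
m = m₂ + h·q = 7 + 16·71 = 1143.

1143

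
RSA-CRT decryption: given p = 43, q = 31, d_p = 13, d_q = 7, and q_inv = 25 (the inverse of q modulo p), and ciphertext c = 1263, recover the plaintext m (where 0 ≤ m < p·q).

680

m₁ = c^(d_p) mod p: c ≡ 16 (mod 43), and 16^13 mod 43 = 35.
m₂ = c^(d_q) mod q: c ≡ 23 (mod 31), and 23^7 mod 31 = 29.
h = q_inv·(m₁ − m₂) mod p = 25·(35 − 29) mod 43 = 21.
m = m₂ + h·q = 29 + 21·31 = 680.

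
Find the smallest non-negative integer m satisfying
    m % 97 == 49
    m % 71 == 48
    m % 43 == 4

99377

The moduli are pairwise coprime; N = 97·71·43 = 296141.
N/97 = 3053; 3053 ≡ 46 (mod 97); 46·19 ≡ 1, so inverse 19.
N/71 = 4171; 4171 ≡ 53 (mod 71); 53·67 ≡ 1, so inverse 67.
N/43 = 6887; 6887 ≡ 7 (mod 43); 7·37 ≡ 1, so inverse 37.
m ≡ 49·3053·19 + 48·4171·67 + 4·6887·37 = 17275555.
17275555 mod 296141 = 99377.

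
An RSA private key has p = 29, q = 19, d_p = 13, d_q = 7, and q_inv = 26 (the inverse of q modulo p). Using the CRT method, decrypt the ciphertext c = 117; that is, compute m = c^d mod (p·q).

59

m₁ = c^(d_p) mod p: c ≡ 1 (mod 29), and 1^13 mod 29 = 1.
m₂ = c^(d_q) mod q: c ≡ 3 (mod 19), and 3^7 mod 19 = 2.
h = q_inv·(m₁ − m₂) mod p = 26·(1 − 2) mod 29 = 3.
m = m₂ + h·q = 2 + 3·19 = 59.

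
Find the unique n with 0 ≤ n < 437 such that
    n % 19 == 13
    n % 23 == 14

From n ≡ 13 (mod 19) write n = 13 + 19t. Substituting into n ≡ 14 (mod 23) gives 19t ≡ 1 (mod 23), and since 19⁻¹ ≡ 17 (mod 23), t ≡ 17. Hence n ≡ 13 + 19·17 = 336 (mod 437).

336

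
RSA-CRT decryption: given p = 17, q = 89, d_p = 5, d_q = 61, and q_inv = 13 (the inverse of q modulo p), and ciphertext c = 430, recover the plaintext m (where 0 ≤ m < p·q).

1459

m₁ = c^(d_p) mod p: c ≡ 5 (mod 17), and 5^5 mod 17 = 14.
m₂ = c^(d_q) mod q: c ≡ 74 (mod 89), and 74^61 mod 89 = 35.
h = q_inv·(m₁ − m₂) mod p = 13·(14 − 35) mod 17 = 16.
m = m₂ + h·q = 35 + 16·89 = 1459.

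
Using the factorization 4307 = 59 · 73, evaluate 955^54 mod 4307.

Mod 59: 955 ≡ 11; 11^54 ≡ 46 (mod 59).
Mod 73: 955 ≡ 6; 6^54 ≡ 72 (mod 73).
Combine by CRT: x ≡ 46 (mod 59), x ≡ 72 (mod 73) ⇒ x ≡ 1167 (mod 4307).

1167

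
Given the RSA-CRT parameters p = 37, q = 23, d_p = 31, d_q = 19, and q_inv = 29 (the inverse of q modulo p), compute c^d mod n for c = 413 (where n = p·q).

m₁ = c^(d_p) mod p: c ≡ 6 (mod 37), and 6^31 mod 37 = 31.
m₂ = c^(d_q) mod q: c ≡ 22 (mod 23), and 22^19 mod 23 = 22.
h = q_inv·(m₁ − m₂) mod p = 29·(31 − 22) mod 37 = 2.
m = m₂ + h·q = 22 + 2·23 = 68.

68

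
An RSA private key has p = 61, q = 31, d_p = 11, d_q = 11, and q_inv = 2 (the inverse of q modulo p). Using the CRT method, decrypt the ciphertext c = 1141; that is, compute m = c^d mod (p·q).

966

m₁ = c^(d_p) mod p: c ≡ 43 (mod 61), and 43^11 mod 61 = 51.
m₂ = c^(d_q) mod q: c ≡ 25 (mod 31), and 25^11 mod 31 = 5.
h = q_inv·(m₁ − m₂) mod p = 2·(51 − 5) mod 61 = 31.
m = m₂ + h·q = 5 + 31·31 = 966.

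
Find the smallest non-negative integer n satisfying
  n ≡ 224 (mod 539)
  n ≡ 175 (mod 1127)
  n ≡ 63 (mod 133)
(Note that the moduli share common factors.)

gcd(539, 1127) = 49 and 49 | (175 − 224), so the pair is consistent; merging gives n ≡ 1302 (mod 12397), where 12397 = lcm(539, 1127).
gcd(12397, 133) = 7 and 7 | (63 − 1302), so the pair is consistent; merging gives n ≡ 100478 (mod 235543), where 235543 = lcm(12397, 133).
The solution is unique modulo lcm(539, 1127, 133) = 235543.

100478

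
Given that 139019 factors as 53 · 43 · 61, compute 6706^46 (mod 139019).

103818

Mod 53: 6706 ≡ 28; 28^46 ≡ 44 (mod 53).
Mod 43: 6706 ≡ 41; by Fermat, exponent reduces to 46 mod 42 = 4; 41^4 ≡ 16 (mod 43).
Mod 61: 6706 ≡ 57; 57^46 ≡ 57 (mod 61).
Combine by CRT: x ≡ 44 (mod 53), x ≡ 16 (mod 43), x ≡ 57 (mod 61) ⇒ x ≡ 103818 (mod 139019).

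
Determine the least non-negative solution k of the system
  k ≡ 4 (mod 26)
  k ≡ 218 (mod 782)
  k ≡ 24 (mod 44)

201192

gcd(26, 782) = 2 and 2 | (218 − 4), so the pair is consistent; merging gives k ≡ 8038 (mod 10166), where 10166 = lcm(26, 782).
gcd(10166, 44) = 2 and 2 | (24 − 8038), so the pair is consistent; merging gives k ≡ 201192 (mod 223652), where 223652 = lcm(10166, 44).
The solution is unique modulo lcm(26, 782, 44) = 223652.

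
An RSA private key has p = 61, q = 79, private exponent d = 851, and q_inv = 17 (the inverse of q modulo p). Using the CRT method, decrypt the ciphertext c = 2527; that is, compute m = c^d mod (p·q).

3475

d_p = d mod (p−1) = 851 mod 60 = 11; d_q = d mod (q−1) = 71.
m₁ = c^(d_p) mod p: c ≡ 26 (mod 61), and 26^11 mod 61 = 59.
m₂ = c^(d_q) mod q: c ≡ 78 (mod 79), and 78^71 mod 79 = 78.
h = q_inv·(m₁ − m₂) mod p = 17·(59 − 78) mod 61 = 43.
m = m₂ + h·q = 78 + 43·79 = 3475.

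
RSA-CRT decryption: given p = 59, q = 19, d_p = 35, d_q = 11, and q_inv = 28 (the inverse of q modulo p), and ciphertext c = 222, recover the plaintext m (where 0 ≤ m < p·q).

m₁ = c^(d_p) mod p: c ≡ 45 (mod 59), and 45^35 mod 59 = 15.
m₂ = c^(d_q) mod q: c ≡ 13 (mod 19), and 13^11 mod 19 = 2.
h = q_inv·(m₁ − m₂) mod p = 28·(15 − 2) mod 59 = 10.
m = m₂ + h·q = 2 + 10·19 = 192.

192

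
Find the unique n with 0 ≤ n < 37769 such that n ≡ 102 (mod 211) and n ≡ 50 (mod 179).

From n ≡ 102 (mod 211) write n = 102 + 211t. Substituting into n ≡ 50 (mod 179) gives 211t ≡ 127 (mod 179), and since 32⁻¹ ≡ 28 (mod 179), t ≡ 155. Hence n ≡ 102 + 211·155 = 32807 (mod 37769).

32807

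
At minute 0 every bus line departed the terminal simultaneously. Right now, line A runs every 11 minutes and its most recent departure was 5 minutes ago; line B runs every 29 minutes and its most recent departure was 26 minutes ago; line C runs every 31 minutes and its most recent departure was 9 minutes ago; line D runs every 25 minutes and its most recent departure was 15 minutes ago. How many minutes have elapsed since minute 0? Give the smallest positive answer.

The moduli are pairwise coprime; N = 11·29·31·25 = 247225.
N/11 = 22475; 22475 ≡ 2 (mod 11); 2·6 ≡ 1, so inverse 6.
N/29 = 8525; 8525 ≡ 28 (mod 29); 28·28 ≡ 1, so inverse 28.
N/31 = 7975; 7975 ≡ 8 (mod 31); 8·4 ≡ 1, so inverse 4.
N/25 = 9889; 9889 ≡ 14 (mod 25); 14·9 ≡ 1, so inverse 9.
t ≡ 5·22475·6 + 26·8525·28 + 9·7975·4 + 15·9889·9 = 8502565.
8502565 mod 247225 = 96915.

96915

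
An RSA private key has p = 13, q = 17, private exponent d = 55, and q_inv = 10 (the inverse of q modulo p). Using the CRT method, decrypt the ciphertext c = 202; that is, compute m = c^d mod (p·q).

110

d_p = d mod (p−1) = 55 mod 12 = 7; d_q = d mod (q−1) = 7.
m₁ = c^(d_p) mod p: c ≡ 7 (mod 13), and 7^7 mod 13 = 6.
m₂ = c^(d_q) mod q: c ≡ 15 (mod 17), and 15^7 mod 17 = 8.
h = q_inv·(m₁ − m₂) mod p = 10·(6 − 8) mod 13 = 6.
m = m₂ + h·q = 8 + 6·17 = 110.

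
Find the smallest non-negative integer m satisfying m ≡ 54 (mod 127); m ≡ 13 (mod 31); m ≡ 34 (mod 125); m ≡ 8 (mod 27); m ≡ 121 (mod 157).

From m ≡ 54 (mod 127) write m = 54 + 127t. Substituting into m ≡ 13 (mod 31) gives 127t ≡ 21 (mod 31), and since 3⁻¹ ≡ 21 (mod 31), t ≡ 7. Hence m ≡ 54 + 127·7 = 943 (mod 3937).
From m ≡ 943 (mod 3937) write m = 943 + 3937t. Substituting into m ≡ 34 (mod 125) gives 3937t ≡ 91 (mod 125), and since 62⁻¹ ≡ 123 (mod 125), t ≡ 68. Hence m ≡ 943 + 3937·68 = 268659 (mod 492125).
From m ≡ 268659 (mod 492125) write m = 268659 + 492125t. Substituting into m ≡ 8 (mod 27) gives 492125t ≡ 26 (mod 27), and since 23⁻¹ ≡ 20 (mod 27), t ≡ 7. Hence m ≡ 268659 + 492125·7 = 3713534 (mod 13287375).
From m ≡ 3713534 (mod 13287375) write m = 3713534 + 13287375t. Substituting into m ≡ 121 (mod 157) gives 13287375t ≡ 108 (mod 157), and since 151⁻¹ ≡ 26 (mod 157), t ≡ 139. Hence m ≡ 3713534 + 13287375·139 = 1850658659 (mod 2086117875).

1850658659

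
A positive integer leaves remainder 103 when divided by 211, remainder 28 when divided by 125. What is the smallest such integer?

10653

From k ≡ 103 (mod 211) write k = 103 + 211t. Substituting into k ≡ 28 (mod 125) gives 211t ≡ 50 (mod 125), and since 86⁻¹ ≡ 16 (mod 125), t ≡ 50. Hence k ≡ 103 + 211·50 = 10653 (mod 26375).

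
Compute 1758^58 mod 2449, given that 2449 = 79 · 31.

Mod 79: 1758 ≡ 20; 20^58 ≡ 2 (mod 79).
Mod 31: 1758 ≡ 22; by Fermat, exponent reduces to 58 mod 30 = 28; 22^28 ≡ 18 (mod 31).
Combine by CRT: x ≡ 2 (mod 79), x ≡ 18 (mod 31) ⇒ x ≡ 1661 (mod 2449).

1661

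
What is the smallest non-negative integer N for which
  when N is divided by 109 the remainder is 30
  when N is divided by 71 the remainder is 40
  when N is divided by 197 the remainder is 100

766627

The moduli are pairwise coprime; M = 109·71·197 = 1524583.
M/109 = 13987; 13987 ≡ 35 (mod 109); 35·81 ≡ 1, so inverse 81.
M/71 = 21473; 21473 ≡ 31 (mod 71); 31·55 ≡ 1, so inverse 55.
M/197 = 7739; 7739 ≡ 56 (mod 197); 56·95 ≡ 1, so inverse 95.
N ≡ 30·13987·81 + 40·21473·55 + 100·7739·95 = 154749510.
154749510 mod 1524583 = 766627.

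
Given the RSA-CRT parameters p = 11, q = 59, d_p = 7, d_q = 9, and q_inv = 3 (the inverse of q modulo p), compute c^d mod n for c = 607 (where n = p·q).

m₁ = c^(d_p) mod p: c ≡ 2 (mod 11), and 2^7 mod 11 = 7.
m₂ = c^(d_q) mod q: c ≡ 17 (mod 59), and 17^9 mod 59 = 25.
h = q_inv·(m₁ − m₂) mod p = 3·(7 − 25) mod 11 = 1.
m = m₂ + h·q = 25 + 1·59 = 84.

84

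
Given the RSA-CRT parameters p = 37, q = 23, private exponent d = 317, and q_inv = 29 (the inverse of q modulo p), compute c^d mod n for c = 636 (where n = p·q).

d_p = d mod (p−1) = 317 mod 36 = 29; d_q = d mod (q−1) = 9.
m₁ = c^(d_p) mod p: c ≡ 7 (mod 37), and 7^29 mod 37 = 12.
m₂ = c^(d_q) mod q: c ≡ 15 (mod 23), and 15^9 mod 23 = 14.
h = q_inv·(m₁ − m₂) mod p = 29·(12 − 14) mod 37 = 16.
m = m₂ + h·q = 14 + 16·23 = 382.

382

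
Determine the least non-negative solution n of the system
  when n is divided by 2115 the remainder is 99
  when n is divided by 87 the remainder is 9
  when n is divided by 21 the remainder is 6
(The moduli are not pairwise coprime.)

217944

gcd(2115, 87) = 3 and 3 | (9 − 99), so the pair is consistent; merging gives n ≡ 33939 (mod 61335), where 61335 = lcm(2115, 87).
gcd(61335, 21) = 3 and 3 | (6 − 33939), so the pair is consistent; merging gives n ≡ 217944 (mod 429345), where 429345 = lcm(61335, 21).
The solution is unique modulo lcm(2115, 87, 21) = 429345.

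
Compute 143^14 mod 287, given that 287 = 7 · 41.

23

Mod 7: 143 ≡ 3; by Fermat, exponent reduces to 14 mod 6 = 2; 3^2 ≡ 2 (mod 7).
Mod 41: 143 ≡ 20; 20^14 ≡ 23 (mod 41).
Combine by CRT: x ≡ 2 (mod 7), x ≡ 23 (mod 41) ⇒ x ≡ 23 (mod 287).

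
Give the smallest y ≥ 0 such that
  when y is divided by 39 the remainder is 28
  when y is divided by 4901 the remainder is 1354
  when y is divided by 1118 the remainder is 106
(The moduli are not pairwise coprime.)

Combine the congruences pairwise.
gcd(39, 4901) = 13 and 13 | (1354 − 28), so the pair is consistent; merging gives y ≡ 1354 (mod 14703), where 14703 = lcm(39, 4901).
gcd(14703, 1118) = 13 and 13 | (106 − 1354), so the pair is consistent; merging gives y ≡ 1059970 (mod 1264458), where 1264458 = lcm(14703, 1118).
The solution is unique modulo lcm(39, 4901, 1118) = 1264458.

1059970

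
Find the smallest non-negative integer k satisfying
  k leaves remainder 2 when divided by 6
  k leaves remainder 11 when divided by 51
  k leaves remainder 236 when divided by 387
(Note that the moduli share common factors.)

Combine the congruences pairwise.
gcd(6, 51) = 3 and 3 | (11 − 2), so the pair is consistent; merging gives k ≡ 62 (mod 102), where 102 = lcm(6, 51).
gcd(102, 387) = 3 and 3 | (236 − 62), so the pair is consistent; merging gives k ≡ 7202 (mod 13158), where 13158 = lcm(102, 387).
The solution is unique modulo lcm(6, 51, 387) = 13158.

7202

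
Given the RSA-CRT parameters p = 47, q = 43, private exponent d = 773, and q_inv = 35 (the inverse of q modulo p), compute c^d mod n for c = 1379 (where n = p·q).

d_p = d mod (p−1) = 773 mod 46 = 37; d_q = d mod (q−1) = 17.
m₁ = c^(d_p) mod p: c ≡ 16 (mod 47), and 16^37 mod 47 = 37.
m₂ = c^(d_q) mod q: c ≡ 3 (mod 43), and 3^17 mod 43 = 26.
h = q_inv·(m₁ − m₂) mod p = 35·(37 − 26) mod 47 = 9.
m = m₂ + h·q = 26 + 9·43 = 413.

413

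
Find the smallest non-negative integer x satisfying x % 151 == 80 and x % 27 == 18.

Combine the congruences pairwise.
From x ≡ 80 (mod 151) write x = 80 + 151t. Substituting into x ≡ 18 (mod 27) gives 151t ≡ 19 (mod 27), and since 16⁻¹ ≡ 22 (mod 27), t ≡ 13. Hence x ≡ 80 + 151·13 = 2043 (mod 4077).

2043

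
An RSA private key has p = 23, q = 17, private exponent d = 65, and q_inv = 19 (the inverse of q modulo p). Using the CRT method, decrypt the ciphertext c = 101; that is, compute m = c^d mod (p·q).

271

d_p = d mod (p−1) = 65 mod 22 = 21; d_q = d mod (q−1) = 1.
m₁ = c^(d_p) mod p: c ≡ 9 (mod 23), and 9^21 mod 23 = 18.
m₂ = c^(d_q) mod q: c ≡ 16 (mod 17), and 16^1 mod 17 = 16.
h = q_inv·(m₁ − m₂) mod p = 19·(18 − 16) mod 23 = 15.
m = m₂ + h·q = 16 + 15·17 = 271.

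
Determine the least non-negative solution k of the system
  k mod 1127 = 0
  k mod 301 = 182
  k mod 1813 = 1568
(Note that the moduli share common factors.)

1045856

Combine the congruences pairwise.
gcd(1127, 301) = 7 and 7 | (182 − 0), so the pair is consistent; merging gives k ≡ 28175 (mod 48461), where 48461 = lcm(1127, 301).
gcd(48461, 1813) = 49 and 49 | (1568 − 28175), so the pair is consistent; merging gives k ≡ 1045856 (mod 1793057), where 1793057 = lcm(48461, 1813).
The solution is unique modulo lcm(1127, 301, 1813) = 1793057.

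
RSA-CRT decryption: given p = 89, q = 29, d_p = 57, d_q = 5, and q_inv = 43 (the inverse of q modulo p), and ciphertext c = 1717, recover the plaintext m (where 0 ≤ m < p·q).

903

m₁ = c^(d_p) mod p: c ≡ 26 (mod 89), and 26^57 mod 89 = 13.
m₂ = c^(d_q) mod q: c ≡ 6 (mod 29), and 6^5 mod 29 = 4.
h = q_inv·(m₁ − m₂) mod p = 43·(13 − 4) mod 89 = 31.
m = m₂ + h·q = 4 + 31·29 = 903.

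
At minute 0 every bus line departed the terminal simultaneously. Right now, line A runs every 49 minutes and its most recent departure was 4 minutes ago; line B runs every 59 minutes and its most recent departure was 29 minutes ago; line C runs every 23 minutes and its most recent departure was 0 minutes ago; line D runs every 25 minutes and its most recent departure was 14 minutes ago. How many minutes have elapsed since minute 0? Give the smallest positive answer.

1394789

From t ≡ 4 (mod 49) write t = 4 + 49s. Substituting into t ≡ 29 (mod 59) gives 49s ≡ 25 (mod 59), and since 49⁻¹ ≡ 53 (mod 59), s ≡ 27. Hence t ≡ 4 + 49·27 = 1327 (mod 2891).
From t ≡ 1327 (mod 2891) write t = 1327 + 2891s. Substituting into t ≡ 0 (mod 23) gives 2891s ≡ 7 (mod 23), and since 16⁻¹ ≡ 13 (mod 23), s ≡ 22. Hence t ≡ 1327 + 2891·22 = 64929 (mod 66493).
From t ≡ 64929 (mod 66493) write t = 64929 + 66493s. Substituting into t ≡ 14 (mod 25) gives 66493s ≡ 10 (mod 25), and since 18⁻¹ ≡ 7 (mod 25), s ≡ 20. Hence t ≡ 64929 + 66493·20 = 1394789 (mod 1662325).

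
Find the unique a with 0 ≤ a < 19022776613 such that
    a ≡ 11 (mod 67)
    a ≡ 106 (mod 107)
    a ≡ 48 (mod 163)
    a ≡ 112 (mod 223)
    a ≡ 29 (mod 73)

The moduli are pairwise coprime; N = 67·107·163·223·73 = 19022776613.
N/67 = 283922039; 283922039 ≡ 25 (mod 67); 25·59 ≡ 1, so inverse 59.
N/107 = 177782959; 177782959 ≡ 105 (mod 107); 105·53 ≡ 1, so inverse 53.
N/163 = 116704151; 116704151 ≡ 63 (mod 163); 63·44 ≡ 1, so inverse 44.
N/223 = 85303931; 85303931 ≡ 187 (mod 223); 187·192 ≡ 1, so inverse 192.
N/73 = 260585981; 260585981 ≡ 71 (mod 73); 71·36 ≡ 1, so inverse 36.
a ≡ 11·283922039·59 + 106·177782959·53 + 48·116704151·44 + 112·85303931·192 + 29·260585981·36 = 3535956730273.
3535956730273 mod 19022776613 = 16743056868.

16743056868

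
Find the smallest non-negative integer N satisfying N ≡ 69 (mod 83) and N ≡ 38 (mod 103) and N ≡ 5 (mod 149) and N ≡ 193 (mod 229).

The moduli are pairwise coprime; M = 83·103·149·229 = 291700429.
M/83 = 3514463; 3514463 ≡ 77 (mod 83); 77·69 ≡ 1, so inverse 69.
M/103 = 2832043; 2832043 ≡ 58 (mod 103); 58·16 ≡ 1, so inverse 16.
M/149 = 1957721; 1957721 ≡ 10 (mod 149); 10·15 ≡ 1, so inverse 15.
M/229 = 1273801; 1273801 ≡ 103 (mod 229); 103·209 ≡ 1, so inverse 209.
N ≡ 69·3514463·69 + 38·2832043·16 + 5·1957721·15 + 193·1273801·209 = 69982380499.
69982380499 mod 291700429 = 265977968.

265977968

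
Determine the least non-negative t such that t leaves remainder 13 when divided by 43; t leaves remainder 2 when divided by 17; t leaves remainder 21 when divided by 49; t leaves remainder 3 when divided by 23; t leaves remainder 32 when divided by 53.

The moduli are pairwise coprime; N = 43·17·49·23·53 = 43663361.
N/43 = 1015427; 1015427 ≡ 25 (mod 43); 25·31 ≡ 1, so inverse 31.
N/17 = 2568433; 2568433 ≡ 5 (mod 17); 5·7 ≡ 1, so inverse 7.
N/49 = 891089; 891089 ≡ 24 (mod 49); 24·47 ≡ 1, so inverse 47.
N/23 = 1898407; 1898407 ≡ 10 (mod 23); 10·7 ≡ 1, so inverse 7.
N/53 = 823837; 823837 ≡ 5 (mod 53); 5·32 ≡ 1, so inverse 32.
t ≡ 13·1015427·31 + 2·2568433·7 + 21·891089·47 + 3·1898407·7 + 32·823837·32 = 2208155621.
2208155621 mod 43663361 = 24987571.

24987571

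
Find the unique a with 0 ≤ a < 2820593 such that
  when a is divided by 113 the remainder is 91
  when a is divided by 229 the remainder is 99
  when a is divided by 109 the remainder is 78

The moduli are pairwise coprime; N = 113·229·109 = 2820593.
N/113 = 24961; 24961 ≡ 101 (mod 113); 101·47 ≡ 1, so inverse 47.
N/229 = 12317; 12317 ≡ 180 (mod 229); 180·14 ≡ 1, so inverse 14.
N/109 = 25877; 25877 ≡ 44 (mod 109); 44·57 ≡ 1, so inverse 57.
a ≡ 91·24961·47 + 99·12317·14 + 78·25877·57 = 238878701.
238878701 mod 2820593 = 1948889.

1948889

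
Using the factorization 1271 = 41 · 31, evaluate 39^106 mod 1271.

597

Mod 41: 39 ≡ 39; by Fermat, exponent reduces to 106 mod 40 = 26; 39^26 ≡ 23 (mod 41).
Mod 31: 39 ≡ 8; by Fermat, exponent reduces to 106 mod 30 = 16; 8^16 ≡ 8 (mod 31).
Combine by CRT: x ≡ 23 (mod 41), x ≡ 8 (mod 31) ⇒ x ≡ 597 (mod 1271).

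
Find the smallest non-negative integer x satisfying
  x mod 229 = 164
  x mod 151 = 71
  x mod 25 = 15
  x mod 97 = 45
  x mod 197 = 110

4625838865

From x ≡ 164 (mod 229) write x = 164 + 229t. Substituting into x ≡ 71 (mod 151) gives 229t ≡ 58 (mod 151), and since 78⁻¹ ≡ 91 (mod 151), t ≡ 144. Hence x ≡ 164 + 229·144 = 33140 (mod 34579).
From x ≡ 33140 (mod 34579) write x = 33140 + 34579t. Substituting into x ≡ 15 (mod 25) gives 34579t ≡ 0 (mod 25), and since 4⁻¹ ≡ 19 (mod 25), t ≡ 0. Hence x ≡ 33140 + 34579·0 = 33140 (mod 864475).
From x ≡ 33140 (mod 864475) write x = 33140 + 864475t. Substituting into x ≡ 45 (mod 97) gives 864475t ≡ 79 (mod 97), and since 11⁻¹ ≡ 53 (mod 97), t ≡ 16. Hence x ≡ 33140 + 864475·16 = 13864740 (mod 83854075).
From x ≡ 13864740 (mod 83854075) write x = 13864740 + 83854075t. Substituting into x ≡ 110 (mod 197) gives 83854075t ≡ 33 (mod 197), and since 40⁻¹ ≡ 133 (mod 197), t ≡ 55. Hence x ≡ 13864740 + 83854075·55 = 4625838865 (mod 16519252775).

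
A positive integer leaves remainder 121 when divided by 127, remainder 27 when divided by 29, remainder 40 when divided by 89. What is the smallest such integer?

320796

The moduli are pairwise coprime; M = 127·29·89 = 327787.
M/127 = 2581; 2581 ≡ 41 (mod 127); 41·31 ≡ 1, so inverse 31.
M/29 = 11303; 11303 ≡ 22 (mod 29); 22·4 ≡ 1, so inverse 4.
M/89 = 3683; 3683 ≡ 34 (mod 89); 34·55 ≡ 1, so inverse 55.
N ≡ 121·2581·31 + 27·11303·4 + 40·3683·55 = 19004655.
19004655 mod 327787 = 320796.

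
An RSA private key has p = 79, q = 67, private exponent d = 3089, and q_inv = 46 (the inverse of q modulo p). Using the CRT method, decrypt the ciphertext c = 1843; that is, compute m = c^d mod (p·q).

d_p = d mod (p−1) = 3089 mod 78 = 47; d_q = d mod (q−1) = 53.
m₁ = c^(d_p) mod p: c ≡ 26 (mod 79), and 26^47 mod 79 = 20.
m₂ = c^(d_q) mod q: c ≡ 34 (mod 67), and 34^53 mod 67 = 18.
h = q_inv·(m₁ − m₂) mod p = 46·(20 − 18) mod 79 = 13.
m = m₂ + h·q = 18 + 13·67 = 889.

889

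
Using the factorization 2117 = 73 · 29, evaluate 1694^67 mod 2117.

Mod 73: 1694 ≡ 15; 15^67 ≡ 68 (mod 73).
Mod 29: 1694 ≡ 12; by Fermat, exponent reduces to 67 mod 28 = 11; 12^11 ≡ 17 (mod 29).
Combine by CRT: x ≡ 68 (mod 73), x ≡ 17 (mod 29) ⇒ x ≡ 1090 (mod 2117).

1090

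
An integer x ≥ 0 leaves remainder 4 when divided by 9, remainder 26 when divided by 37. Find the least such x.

Combine the congruences pairwise.
From x ≡ 4 (mod 9) write x = 4 + 9t. Substituting into x ≡ 26 (mod 37) gives 9t ≡ 22 (mod 37), and since 9⁻¹ ≡ 33 (mod 37), t ≡ 23. Hence x ≡ 4 + 9·23 = 211 (mod 333).

211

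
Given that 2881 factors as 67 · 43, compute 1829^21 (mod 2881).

Mod 67: 1829 ≡ 20; 20^21 ≡ 45 (mod 67).
Mod 43: 1829 ≡ 23; 23^21 ≡ 1 (mod 43).
Combine by CRT: x ≡ 45 (mod 67), x ≡ 1 (mod 43) ⇒ x ≡ 2323 (mod 2881).

2323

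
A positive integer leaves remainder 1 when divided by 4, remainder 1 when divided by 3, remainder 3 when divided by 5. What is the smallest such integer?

13

From a ≡ 1 (mod 4) write a = 1 + 4t. Substituting into a ≡ 1 (mod 3) gives 4t ≡ 0 (mod 3), and since 1⁻¹ ≡ 1 (mod 3), t ≡ 0. Hence a ≡ 1 + 4·0 = 1 (mod 12).
From a ≡ 1 (mod 12) write a = 1 + 12t. Substituting into a ≡ 3 (mod 5) gives 12t ≡ 2 (mod 5), and since 2⁻¹ ≡ 3 (mod 5), t ≡ 1. Hence a ≡ 1 + 12·1 = 13 (mod 60).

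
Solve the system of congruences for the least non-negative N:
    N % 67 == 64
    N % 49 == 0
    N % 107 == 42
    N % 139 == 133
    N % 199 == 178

2372712202

From N ≡ 64 (mod 67) write N = 64 + 67t. Substituting into N ≡ 0 (mod 49) gives 67t ≡ 34 (mod 49), and since 18⁻¹ ≡ 30 (mod 49), t ≡ 40. Hence N ≡ 64 + 67·40 = 2744 (mod 3283).
From N ≡ 2744 (mod 3283) write N = 2744 + 3283t. Substituting into N ≡ 42 (mod 107) gives 3283t ≡ 80 (mod 107), and since 73⁻¹ ≡ 22 (mod 107), t ≡ 48. Hence N ≡ 2744 + 3283·48 = 160328 (mod 351281).
From N ≡ 160328 (mod 351281) write N = 160328 + 351281t. Substituting into N ≡ 133 (mod 139) gives 351281t ≡ 72 (mod 139), and since 28⁻¹ ≡ 5 (mod 139), t ≡ 82. Hence N ≡ 160328 + 351281·82 = 28965370 (mod 48828059).
From N ≡ 28965370 (mod 48828059) write N = 28965370 + 48828059t. Substituting into N ≡ 178 (mod 199) gives 48828059t ≡ 54 (mod 199), and since 26⁻¹ ≡ 23 (mod 199), t ≡ 48. Hence N ≡ 28965370 + 48828059·48 = 2372712202 (mod 9716783741).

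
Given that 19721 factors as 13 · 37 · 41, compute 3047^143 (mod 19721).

6495

Mod 13: 3047 ≡ 5; by Fermat, exponent reduces to 143 mod 12 = 11; 5^11 ≡ 8 (mod 13).
Mod 37: 3047 ≡ 13; by Fermat, exponent reduces to 143 mod 36 = 35; 13^35 ≡ 20 (mod 37).
Mod 41: 3047 ≡ 13; by Fermat, exponent reduces to 143 mod 40 = 23; 13^23 ≡ 17 (mod 41).
Combine by CRT: x ≡ 8 (mod 13), x ≡ 20 (mod 37), x ≡ 17 (mod 41) ⇒ x ≡ 6495 (mod 19721).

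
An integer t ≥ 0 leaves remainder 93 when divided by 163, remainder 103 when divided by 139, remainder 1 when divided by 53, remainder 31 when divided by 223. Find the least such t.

The moduli are pairwise coprime; N = 163·139·53·223 = 267783083.
N/163 = 1642841; 1642841 ≡ 127 (mod 163); 127·86 ≡ 1, so inverse 86.
N/139 = 1926497; 1926497 ≡ 96 (mod 139); 96·42 ≡ 1, so inverse 42.
N/53 = 5052511; 5052511 ≡ 21 (mod 53); 21·48 ≡ 1, so inverse 48.
N/223 = 1200821; 1200821 ≡ 189 (mod 223); 189·59 ≡ 1, so inverse 59.
t ≡ 93·1642841·86 + 103·1926497·42 + 1·5052511·48 + 31·1200821·59 = 23912290477.
23912290477 mod 267783083 = 79596090.

79596090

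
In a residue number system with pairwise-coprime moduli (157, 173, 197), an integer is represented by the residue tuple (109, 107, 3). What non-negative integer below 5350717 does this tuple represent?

3079507

The moduli are pairwise coprime; N = 157·173·197 = 5350717.
N/157 = 34081; 34081 ≡ 12 (mod 157); 12·144 ≡ 1, so inverse 144.
N/173 = 30929; 30929 ≡ 135 (mod 173); 135·132 ≡ 1, so inverse 132.
N/197 = 27161; 27161 ≡ 172 (mod 197); 172·63 ≡ 1, so inverse 63.
x ≡ 109·34081·144 + 107·30929·132 + 3·27161·63 = 976910001.
976910001 mod 5350717 = 3079507.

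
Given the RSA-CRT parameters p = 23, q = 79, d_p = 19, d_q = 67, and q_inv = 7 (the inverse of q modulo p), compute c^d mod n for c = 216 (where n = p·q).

m₁ = c^(d_p) mod p: c ≡ 9 (mod 23), and 9^19 mod 23 = 13.
m₂ = c^(d_q) mod q: c ≡ 58 (mod 79), and 58^67 mod 79 = 33.
h = q_inv·(m₁ − m₂) mod p = 7·(13 − 33) mod 23 = 21.
m = m₂ + h·q = 33 + 21·79 = 1692.

1692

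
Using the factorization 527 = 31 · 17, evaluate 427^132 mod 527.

16

Mod 31: 427 ≡ 24; by Fermat, exponent reduces to 132 mod 30 = 12; 24^12 ≡ 16 (mod 31).
Mod 17: 427 ≡ 2; by Fermat, exponent reduces to 132 mod 16 = 4; 2^4 ≡ 16 (mod 17).
Combine by CRT: x ≡ 16 (mod 31), x ≡ 16 (mod 17) ⇒ x ≡ 16 (mod 527).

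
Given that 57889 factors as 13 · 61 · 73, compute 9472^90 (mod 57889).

Mod 13: 9472 ≡ 8; by Fermat, exponent reduces to 90 mod 12 = 6; 8^6 ≡ 12 (mod 13).
Mod 61: 9472 ≡ 17; by Fermat, exponent reduces to 90 mod 60 = 30; 17^30 ≡ 60 (mod 61).
Mod 73: 9472 ≡ 55; by Fermat, exponent reduces to 90 mod 72 = 18; 55^18 ≡ 1 (mod 73).
Combine by CRT: x ≡ 12 (mod 13), x ≡ 60 (mod 61), x ≡ 1 (mod 73) ⇒ x ≡ 22996 (mod 57889).

22996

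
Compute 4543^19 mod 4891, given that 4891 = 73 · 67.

Mod 73: 4543 ≡ 17; 17^19 ≡ 21 (mod 73).
Mod 67: 4543 ≡ 54; 54^19 ≡ 17 (mod 67).
Combine by CRT: x ≡ 21 (mod 73), x ≡ 17 (mod 67) ⇒ x ≡ 3233 (mod 4891).

3233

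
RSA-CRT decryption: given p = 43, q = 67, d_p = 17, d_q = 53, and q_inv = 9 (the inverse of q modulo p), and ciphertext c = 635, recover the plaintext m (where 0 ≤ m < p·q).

m₁ = c^(d_p) mod p: c ≡ 33 (mod 43), and 33^17 mod 43 = 34.
m₂ = c^(d_q) mod q: c ≡ 32 (mod 67), and 32^53 mod 67 = 2.
h = q_inv·(m₁ − m₂) mod p = 9·(34 − 2) mod 43 = 30.
m = m₂ + h·q = 2 + 30·67 = 2012.

2012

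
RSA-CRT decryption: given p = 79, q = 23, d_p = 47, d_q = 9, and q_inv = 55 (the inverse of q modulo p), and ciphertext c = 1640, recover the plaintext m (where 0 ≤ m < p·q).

m₁ = c^(d_p) mod p: c ≡ 60 (mod 79), and 60^47 mod 79 = 28.
m₂ = c^(d_q) mod q: c ≡ 7 (mod 23), and 7^9 mod 23 = 15.
h = q_inv·(m₁ − m₂) mod p = 55·(28 − 15) mod 79 = 4.
m = m₂ + h·q = 15 + 4·23 = 107.

107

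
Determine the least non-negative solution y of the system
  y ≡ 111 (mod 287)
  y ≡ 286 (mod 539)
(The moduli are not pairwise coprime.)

Combine the congruences pairwise.
gcd(287, 539) = 7 and 7 | (286 − 111), so the pair is consistent; merging gives y ≡ 2981 (mod 22099), where 22099 = lcm(287, 539).
The solution is unique modulo lcm(287, 539) = 22099.

2981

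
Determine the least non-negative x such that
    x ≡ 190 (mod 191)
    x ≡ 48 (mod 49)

Combine the congruences pairwise.
From x ≡ 190 (mod 191) write x = 190 + 191t. Substituting into x ≡ 48 (mod 49) gives 191t ≡ 5 (mod 49), and since 44⁻¹ ≡ 39 (mod 49), t ≡ 48. Hence x ≡ 190 + 191·48 = 9358 (mod 9359).

9358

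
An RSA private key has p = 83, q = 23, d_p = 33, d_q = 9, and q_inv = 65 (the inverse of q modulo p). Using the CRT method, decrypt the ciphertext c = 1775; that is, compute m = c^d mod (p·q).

m₁ = c^(d_p) mod p: c ≡ 32 (mod 83), and 32^33 mod 83 = 2.
m₂ = c^(d_q) mod q: c ≡ 4 (mod 23), and 4^9 mod 23 = 13.
h = q_inv·(m₁ − m₂) mod p = 65·(2 − 13) mod 83 = 32.
m = m₂ + h·q = 13 + 32·23 = 749.

749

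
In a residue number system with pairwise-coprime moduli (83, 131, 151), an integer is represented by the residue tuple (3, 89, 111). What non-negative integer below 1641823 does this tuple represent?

1149221

Combine the congruences pairwise.
From x ≡ 3 (mod 83) write x = 3 + 83t. Substituting into x ≡ 89 (mod 131) gives 83t ≡ 86 (mod 131), and since 83⁻¹ ≡ 30 (mod 131), t ≡ 91. Hence x ≡ 3 + 83·91 = 7556 (mod 10873).
From x ≡ 7556 (mod 10873) write x = 7556 + 10873t. Substituting into x ≡ 111 (mod 151) gives 10873t ≡ 105 (mod 151), and since 1⁻¹ ≡ 1 (mod 151), t ≡ 105. Hence x ≡ 7556 + 10873·105 = 1149221 (mod 1641823).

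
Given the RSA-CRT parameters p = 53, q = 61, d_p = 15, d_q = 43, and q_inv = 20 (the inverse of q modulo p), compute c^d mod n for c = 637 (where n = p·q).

2969

m₁ = c^(d_p) mod p: c ≡ 1 (mod 53), and 1^15 mod 53 = 1.
m₂ = c^(d_q) mod q: c ≡ 27 (mod 61), and 27^43 mod 61 = 41.
h = q_inv·(m₁ − m₂) mod p = 20·(1 − 41) mod 53 = 48.
m = m₂ + h·q = 41 + 48·61 = 2969.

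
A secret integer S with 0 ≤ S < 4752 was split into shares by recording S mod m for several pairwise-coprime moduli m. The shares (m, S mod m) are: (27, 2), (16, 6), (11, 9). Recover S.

The moduli are pairwise coprime; N = 27·16·11 = 4752.
N/27 = 176; 176 ≡ 14 (mod 27); 14·2 ≡ 1, so inverse 2.
N/16 = 297; 297 ≡ 9 (mod 16); 9·9 ≡ 1, so inverse 9.
N/11 = 432; 432 ≡ 3 (mod 11); 3·4 ≡ 1, so inverse 4.
S ≡ 2·176·2 + 6·297·9 + 9·432·4 = 32294.
32294 mod 4752 = 3782.

3782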